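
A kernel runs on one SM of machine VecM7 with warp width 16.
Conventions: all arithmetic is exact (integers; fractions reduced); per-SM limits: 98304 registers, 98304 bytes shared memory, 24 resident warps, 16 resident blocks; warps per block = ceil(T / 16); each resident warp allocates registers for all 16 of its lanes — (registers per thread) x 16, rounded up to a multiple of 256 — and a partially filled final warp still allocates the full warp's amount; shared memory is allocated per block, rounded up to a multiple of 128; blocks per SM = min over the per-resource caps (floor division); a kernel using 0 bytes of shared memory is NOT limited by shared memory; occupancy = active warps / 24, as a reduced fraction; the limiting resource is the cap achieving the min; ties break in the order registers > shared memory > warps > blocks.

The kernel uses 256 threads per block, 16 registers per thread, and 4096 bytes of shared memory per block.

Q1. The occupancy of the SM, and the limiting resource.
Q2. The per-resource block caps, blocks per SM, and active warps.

Answer: occupancy 2/3, limited by warps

registers: 24 blocks
shared memory: 24 blocks
warps: 1 block
blocks: 16 blocks

Answer: 1 block, 16 active warps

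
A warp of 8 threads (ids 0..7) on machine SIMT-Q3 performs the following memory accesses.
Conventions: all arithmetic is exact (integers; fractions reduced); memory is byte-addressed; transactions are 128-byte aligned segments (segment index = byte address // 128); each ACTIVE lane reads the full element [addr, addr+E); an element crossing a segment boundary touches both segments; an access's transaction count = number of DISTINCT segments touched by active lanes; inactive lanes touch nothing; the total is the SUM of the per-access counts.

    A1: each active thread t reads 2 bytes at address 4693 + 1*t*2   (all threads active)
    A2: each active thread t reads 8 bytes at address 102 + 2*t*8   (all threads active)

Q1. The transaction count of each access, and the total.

A1: 1 transaction
A2: 2 transactions

Answer: 1,2; total 3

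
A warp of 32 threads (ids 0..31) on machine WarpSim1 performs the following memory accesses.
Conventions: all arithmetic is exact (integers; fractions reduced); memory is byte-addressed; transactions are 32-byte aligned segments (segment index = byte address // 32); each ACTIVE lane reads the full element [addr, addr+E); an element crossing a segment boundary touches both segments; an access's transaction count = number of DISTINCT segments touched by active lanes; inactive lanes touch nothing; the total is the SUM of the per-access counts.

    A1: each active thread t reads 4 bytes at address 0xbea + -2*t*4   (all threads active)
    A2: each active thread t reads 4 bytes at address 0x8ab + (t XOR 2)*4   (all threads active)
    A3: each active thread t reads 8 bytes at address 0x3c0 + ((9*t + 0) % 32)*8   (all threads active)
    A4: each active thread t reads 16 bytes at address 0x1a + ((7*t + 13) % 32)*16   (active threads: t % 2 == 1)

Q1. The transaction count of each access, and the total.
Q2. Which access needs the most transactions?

A1: 9 transactions
A2: 5 transactions
A3: 8 transactions
A4: 17 transactions

Answer: 9,5,8,17; total 39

Answer: A4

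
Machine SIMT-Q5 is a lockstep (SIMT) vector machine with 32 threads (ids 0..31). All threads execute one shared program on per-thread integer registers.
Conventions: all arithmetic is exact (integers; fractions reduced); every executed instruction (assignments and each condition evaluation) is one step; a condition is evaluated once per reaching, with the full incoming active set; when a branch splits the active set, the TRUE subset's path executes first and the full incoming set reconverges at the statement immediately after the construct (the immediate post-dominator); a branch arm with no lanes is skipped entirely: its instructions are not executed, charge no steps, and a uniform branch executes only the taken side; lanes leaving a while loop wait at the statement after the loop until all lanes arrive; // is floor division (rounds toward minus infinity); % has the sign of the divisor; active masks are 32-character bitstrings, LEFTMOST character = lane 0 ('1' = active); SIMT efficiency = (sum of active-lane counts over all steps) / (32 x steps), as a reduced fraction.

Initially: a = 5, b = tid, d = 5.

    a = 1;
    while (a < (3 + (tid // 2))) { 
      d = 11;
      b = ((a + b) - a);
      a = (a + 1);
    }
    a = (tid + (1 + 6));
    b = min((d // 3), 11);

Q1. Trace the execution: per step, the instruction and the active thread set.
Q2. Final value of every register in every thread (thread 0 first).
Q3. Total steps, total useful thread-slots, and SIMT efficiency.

step 0: a <- 1                       11111111111111111111111111111111
step 1: eval (a < (3 + (tid // 2)))  11111111111111111111111111111111
step 2: d <- 11                      11111111111111111111111111111111
step 3: b <- ((a + b) - a)           11111111111111111111111111111111
step 4: a <- (a + 1)                 11111111111111111111111111111111
step 5: eval (a < (3 + (tid // 2)))  11111111111111111111111111111111
step 6: d <- 11                      11111111111111111111111111111111
step 7: b <- ((a + b) - a)           11111111111111111111111111111111
step 8: a <- (a + 1)                 11111111111111111111111111111111
step 9: eval (a < (3 + (tid // 2)))  11111111111111111111111111111111
step 10: d <- 11                      00111111111111111111111111111111
step 11: b <- ((a + b) - a)           00111111111111111111111111111111
step 12: a <- (a + 1)                 00111111111111111111111111111111
step 13: eval (a < (3 + (tid // 2)))  00111111111111111111111111111111
step 14: d <- 11                      00001111111111111111111111111111
step 15: b <- ((a + b) - a)           00001111111111111111111111111111
step 16: a <- (a + 1)                 00001111111111111111111111111111
step 17: eval (a < (3 + (tid // 2)))  00001111111111111111111111111111
step 18: d <- 11                      00000011111111111111111111111111
step 19: b <- ((a + b) - a)           00000011111111111111111111111111
step 20: a <- (a + 1)                 00000011111111111111111111111111
step 21: eval (a < (3 + (tid // 2)))  00000011111111111111111111111111
step 22: d <- 11                      00000000111111111111111111111111
step 23: b <- ((a + b) - a)           00000000111111111111111111111111
step 24: a <- (a + 1)                 00000000111111111111111111111111
step 25: eval (a < (3 + (tid // 2)))  00000000111111111111111111111111
step 26: d <- 11                      00000000001111111111111111111111
step 27: b <- ((a + b) - a)           00000000001111111111111111111111
step 28: a <- (a + 1)                 00000000001111111111111111111111
step 29: eval (a < (3 + (tid // 2)))  00000000001111111111111111111111
step 30: d <- 11                      00000000000011111111111111111111
step 31: b <- ((a + b) - a)           00000000000011111111111111111111
step 32: a <- (a + 1)                 00000000000011111111111111111111
step 33: eval (a < (3 + (tid // 2)))  00000000000011111111111111111111
step 34: d <- 11                      00000000000000111111111111111111
step 35: b <- ((a + b) - a)           00000000000000111111111111111111
step 36: a <- (a + 1)                 00000000000000111111111111111111
step 37: eval (a < (3 + (tid // 2)))  00000000000000111111111111111111
step 38: d <- 11                      00000000000000001111111111111111
step 39: b <- ((a + b) - a)           00000000000000001111111111111111
step 40: a <- (a + 1)                 00000000000000001111111111111111
step 41: eval (a < (3 + (tid // 2)))  00000000000000001111111111111111
step 42: d <- 11                      00000000000000000011111111111111
step 43: b <- ((a + b) - a)           00000000000000000011111111111111
step 44: a <- (a + 1)                 00000000000000000011111111111111
step 45: eval (a < (3 + (tid // 2)))  00000000000000000011111111111111
step 46: d <- 11                      00000000000000000000111111111111
step 47: b <- ((a + b) - a)           00000000000000000000111111111111
step 48: a <- (a + 1)                 00000000000000000000111111111111
step 49: eval (a < (3 + (tid // 2)))  00000000000000000000111111111111
step 50: d <- 11                      00000000000000000000001111111111
step 51: b <- ((a + b) - a)           00000000000000000000001111111111
step 52: a <- (a + 1)                 00000000000000000000001111111111
step 53: eval (a < (3 + (tid // 2)))  00000000000000000000001111111111
step 54: d <- 11                      00000000000000000000000011111111
step 55: b <- ((a + b) - a)           00000000000000000000000011111111
step 56: a <- (a + 1)                 00000000000000000000000011111111
step 57: eval (a < (3 + (tid // 2)))  00000000000000000000000011111111
step 58: d <- 11                      00000000000000000000000000111111
step 59: b <- ((a + b) - a)           00000000000000000000000000111111
step 60: a <- (a + 1)                 00000000000000000000000000111111
step 61: eval (a < (3 + (tid // 2)))  00000000000000000000000000111111
step 62: d <- 11                      00000000000000000000000000001111
step 63: b <- ((a + b) - a)           00000000000000000000000000001111
step 64: a <- (a + 1)                 00000000000000000000000000001111
step 65: eval (a < (3 + (tid // 2)))  00000000000000000000000000001111
step 66: d <- 11                      00000000000000000000000000000011
step 67: b <- ((a + b) - a)           00000000000000000000000000000011
step 68: a <- (a + 1)                 00000000000000000000000000000011
step 69: eval (a < (3 + (tid // 2)))  00000000000000000000000000000011
step 70: a <- (tid + (1 + 6))         11111111111111111111111111111111
step 71: b <- min((d // 3), 11)       11111111111111111111111111111111

Answer: 72 steps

a: 7,8,9,10,11,12,13,14,15,16,17,18,19,20,21,22,23,24,25,26,27,28,29,30,31,32,33,34,35,36,37,38
b: 3,3,3,3,3,3,3,3,3,3,3,3,3,3,3,3,3,3,3,3,3,3,3,3,3,3,3,3,3,3,3,3
d: 11,11,11,11,11,11,11,11,11,11,11,11,11,11,11,11,11,11,11,11,11,11,11,11,11,11,11,11,11,11,11,11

steps = 72; useful = 1344; efficiency = 1344/2304 = 7/12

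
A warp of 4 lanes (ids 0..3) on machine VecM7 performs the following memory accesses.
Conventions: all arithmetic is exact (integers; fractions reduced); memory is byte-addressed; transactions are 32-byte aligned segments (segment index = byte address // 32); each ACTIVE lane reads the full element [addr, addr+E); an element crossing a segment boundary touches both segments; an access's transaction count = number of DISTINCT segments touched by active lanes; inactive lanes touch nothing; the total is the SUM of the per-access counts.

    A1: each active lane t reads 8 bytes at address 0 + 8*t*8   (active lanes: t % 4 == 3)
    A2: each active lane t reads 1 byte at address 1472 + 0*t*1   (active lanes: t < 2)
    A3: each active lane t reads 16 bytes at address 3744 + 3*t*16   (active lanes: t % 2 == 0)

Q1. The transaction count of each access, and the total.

A1: 1 transaction
A2: 1 transaction
A3: 2 transactions

Answer: 1,1,2; total 4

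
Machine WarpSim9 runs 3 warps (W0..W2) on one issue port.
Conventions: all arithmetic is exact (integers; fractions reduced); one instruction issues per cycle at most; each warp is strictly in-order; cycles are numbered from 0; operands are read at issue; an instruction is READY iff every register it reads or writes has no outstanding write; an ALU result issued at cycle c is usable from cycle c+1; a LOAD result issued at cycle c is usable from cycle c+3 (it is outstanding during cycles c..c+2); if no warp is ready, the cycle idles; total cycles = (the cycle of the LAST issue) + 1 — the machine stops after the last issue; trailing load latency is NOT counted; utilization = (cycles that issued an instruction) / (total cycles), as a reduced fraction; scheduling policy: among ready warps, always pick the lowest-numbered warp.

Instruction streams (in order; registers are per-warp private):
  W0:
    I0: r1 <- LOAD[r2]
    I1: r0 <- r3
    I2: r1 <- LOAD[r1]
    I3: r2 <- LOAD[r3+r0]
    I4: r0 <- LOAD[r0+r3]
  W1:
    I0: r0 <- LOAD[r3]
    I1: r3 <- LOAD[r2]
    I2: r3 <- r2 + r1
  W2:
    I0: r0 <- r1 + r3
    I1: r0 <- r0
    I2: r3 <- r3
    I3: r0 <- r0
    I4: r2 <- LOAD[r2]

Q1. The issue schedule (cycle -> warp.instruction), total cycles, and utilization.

cycle 0: W0.I0
cycle 1: W0.I1
cycle 2: W1.I0
cycle 3: W0.I2
cycle 4: W0.I3
cycle 5: W0.I4
cycle 6: W1.I1
cycle 7: W2.I0
cycle 8: W2.I1
cycle 9: W1.I2
cycle 10: W2.I2
cycle 11: W2.I3
cycle 12: W2.I4

Answer: 13 cycles, utilization 1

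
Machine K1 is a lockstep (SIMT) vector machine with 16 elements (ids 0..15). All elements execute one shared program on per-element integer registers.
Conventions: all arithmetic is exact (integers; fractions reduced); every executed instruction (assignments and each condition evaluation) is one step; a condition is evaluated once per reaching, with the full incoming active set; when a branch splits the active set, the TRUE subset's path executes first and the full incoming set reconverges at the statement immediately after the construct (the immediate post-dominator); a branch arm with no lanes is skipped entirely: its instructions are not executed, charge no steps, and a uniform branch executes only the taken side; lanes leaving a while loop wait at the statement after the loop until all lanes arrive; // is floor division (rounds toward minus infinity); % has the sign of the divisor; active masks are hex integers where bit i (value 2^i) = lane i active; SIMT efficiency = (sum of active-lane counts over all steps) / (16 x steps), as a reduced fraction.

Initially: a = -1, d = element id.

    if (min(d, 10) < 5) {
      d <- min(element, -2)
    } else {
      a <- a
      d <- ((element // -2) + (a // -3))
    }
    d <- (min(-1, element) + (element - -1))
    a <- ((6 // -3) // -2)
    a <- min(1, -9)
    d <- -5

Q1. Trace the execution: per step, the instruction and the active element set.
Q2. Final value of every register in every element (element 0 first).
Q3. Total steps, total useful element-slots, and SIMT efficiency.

step 0: eval (min(d, 10) < 5)        0xffff
step 1: d <- min(element, -2)        0x001f
step 2: a <- a                       0xffe0
step 3: d <- ((element // -2) + (a // -3)) 0xffe0
step 4: d <- (min(-1, element) + (element - -1)) 0xffff
step 5: a <- ((6 // -3) // -2)       0xffff
step 6: a <- min(1, -9)              0xffff
step 7: d <- -5                      0xffff

Answer: 8 steps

a: -9,-9,-9,-9,-9,-9,-9,-9,-9,-9,-9,-9,-9,-9,-9,-9
d: -5,-5,-5,-5,-5,-5,-5,-5,-5,-5,-5,-5,-5,-5,-5,-5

steps = 8; useful = 107; efficiency = 107/128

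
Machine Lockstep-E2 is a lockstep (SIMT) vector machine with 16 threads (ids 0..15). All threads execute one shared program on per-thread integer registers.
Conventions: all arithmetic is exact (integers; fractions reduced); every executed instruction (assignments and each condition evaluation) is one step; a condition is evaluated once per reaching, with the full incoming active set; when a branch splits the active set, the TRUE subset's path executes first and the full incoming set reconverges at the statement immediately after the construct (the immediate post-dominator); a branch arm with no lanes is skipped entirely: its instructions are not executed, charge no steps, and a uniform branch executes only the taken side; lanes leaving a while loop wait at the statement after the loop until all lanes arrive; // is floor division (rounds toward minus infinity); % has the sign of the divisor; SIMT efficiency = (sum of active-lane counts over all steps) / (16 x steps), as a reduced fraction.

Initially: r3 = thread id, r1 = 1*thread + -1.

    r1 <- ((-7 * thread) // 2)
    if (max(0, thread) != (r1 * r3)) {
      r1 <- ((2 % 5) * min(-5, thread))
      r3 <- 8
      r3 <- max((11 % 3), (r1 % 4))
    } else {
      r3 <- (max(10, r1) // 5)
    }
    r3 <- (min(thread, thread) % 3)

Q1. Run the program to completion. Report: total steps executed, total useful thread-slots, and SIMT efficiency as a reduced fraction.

Answer: 7 steps, 94 useful, 47/56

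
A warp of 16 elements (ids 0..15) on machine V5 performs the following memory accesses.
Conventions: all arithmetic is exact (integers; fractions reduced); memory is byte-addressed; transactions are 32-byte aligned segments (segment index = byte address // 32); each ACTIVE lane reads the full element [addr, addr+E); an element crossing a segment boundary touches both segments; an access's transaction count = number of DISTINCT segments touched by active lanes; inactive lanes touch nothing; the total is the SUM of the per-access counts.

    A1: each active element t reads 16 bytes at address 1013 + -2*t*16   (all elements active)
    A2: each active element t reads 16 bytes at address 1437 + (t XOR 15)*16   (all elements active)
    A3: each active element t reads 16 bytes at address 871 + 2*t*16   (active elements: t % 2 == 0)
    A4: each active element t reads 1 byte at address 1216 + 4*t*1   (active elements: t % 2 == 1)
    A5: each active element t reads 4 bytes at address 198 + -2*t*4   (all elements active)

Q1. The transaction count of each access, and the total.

A1: 17 transactions
A2: 9 transactions
A3: 8 transactions
A4: 2 transactions
A5: 5 transactions

Answer: 17,9,8,2,5; total 41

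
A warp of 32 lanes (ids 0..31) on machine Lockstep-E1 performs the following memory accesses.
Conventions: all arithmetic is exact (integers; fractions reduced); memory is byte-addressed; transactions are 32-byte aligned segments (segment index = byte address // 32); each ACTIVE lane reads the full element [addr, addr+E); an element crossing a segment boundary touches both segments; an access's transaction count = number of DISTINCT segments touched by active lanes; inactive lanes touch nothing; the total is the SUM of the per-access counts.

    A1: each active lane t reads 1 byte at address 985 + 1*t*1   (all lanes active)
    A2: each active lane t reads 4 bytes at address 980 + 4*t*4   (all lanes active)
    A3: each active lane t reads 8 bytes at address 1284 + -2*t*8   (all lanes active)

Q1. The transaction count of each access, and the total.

A1: 2 transactions
A2: 17 transactions
A3: 17 transactions

Answer: 2,17,17; total 36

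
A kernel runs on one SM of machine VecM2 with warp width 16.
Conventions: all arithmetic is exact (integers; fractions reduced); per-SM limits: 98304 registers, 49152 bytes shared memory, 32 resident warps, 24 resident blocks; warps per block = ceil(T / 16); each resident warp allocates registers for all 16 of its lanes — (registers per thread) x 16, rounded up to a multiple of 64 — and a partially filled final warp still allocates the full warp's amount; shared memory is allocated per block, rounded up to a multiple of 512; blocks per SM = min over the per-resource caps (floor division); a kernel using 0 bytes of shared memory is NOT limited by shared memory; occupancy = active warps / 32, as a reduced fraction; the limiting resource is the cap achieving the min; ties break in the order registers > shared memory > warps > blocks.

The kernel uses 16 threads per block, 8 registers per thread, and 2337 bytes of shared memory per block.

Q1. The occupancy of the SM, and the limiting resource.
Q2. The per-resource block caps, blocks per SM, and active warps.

Answer: occupancy 19/32, limited by shared memory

registers: 768 blocks
shared memory: 19 blocks
warps: 32 blocks
blocks: 24 blocks

Answer: 19 blocks, 19 active warps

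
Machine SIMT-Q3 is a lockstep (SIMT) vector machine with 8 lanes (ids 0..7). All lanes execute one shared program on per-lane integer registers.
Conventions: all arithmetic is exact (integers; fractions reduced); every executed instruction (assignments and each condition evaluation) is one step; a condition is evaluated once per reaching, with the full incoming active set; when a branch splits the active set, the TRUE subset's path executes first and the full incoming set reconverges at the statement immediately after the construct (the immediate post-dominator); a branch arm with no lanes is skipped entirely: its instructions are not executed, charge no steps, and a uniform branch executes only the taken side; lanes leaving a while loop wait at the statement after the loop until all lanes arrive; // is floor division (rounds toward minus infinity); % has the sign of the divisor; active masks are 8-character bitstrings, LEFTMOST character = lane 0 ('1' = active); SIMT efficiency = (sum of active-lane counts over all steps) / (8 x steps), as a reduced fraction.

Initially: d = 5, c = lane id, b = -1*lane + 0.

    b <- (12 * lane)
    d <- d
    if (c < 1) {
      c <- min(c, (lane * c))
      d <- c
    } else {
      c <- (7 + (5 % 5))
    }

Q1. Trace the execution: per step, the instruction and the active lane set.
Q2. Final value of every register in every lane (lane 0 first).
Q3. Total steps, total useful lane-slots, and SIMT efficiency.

step 0: b <- (12 * lane)             11111111
step 1: d <- d                       11111111
step 2: eval (c < 1)                 11111111
step 3: c <- min(c, (lane * c))      10000000
step 4: d <- c                       10000000
step 5: c <- (7 + (5 % 5))           01111111

Answer: 6 steps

d: 0,5,5,5,5,5,5,5
c: 0,7,7,7,7,7,7,7
b: 0,12,24,36,48,60,72,84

steps = 6; useful = 33; efficiency = 33/48 = 11/16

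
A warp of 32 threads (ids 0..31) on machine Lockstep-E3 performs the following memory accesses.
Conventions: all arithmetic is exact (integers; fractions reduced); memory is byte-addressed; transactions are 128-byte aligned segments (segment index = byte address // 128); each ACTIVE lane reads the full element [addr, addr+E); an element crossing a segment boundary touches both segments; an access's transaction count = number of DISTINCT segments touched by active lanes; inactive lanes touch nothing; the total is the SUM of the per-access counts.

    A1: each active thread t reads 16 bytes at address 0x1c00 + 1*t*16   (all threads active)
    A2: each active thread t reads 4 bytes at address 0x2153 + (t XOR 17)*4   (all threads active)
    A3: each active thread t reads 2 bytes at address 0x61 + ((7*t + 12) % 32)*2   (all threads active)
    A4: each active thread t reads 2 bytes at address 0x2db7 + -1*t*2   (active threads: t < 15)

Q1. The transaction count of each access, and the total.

A1: 4 transactions
A2: 2 transactions
A3: 2 transactions
A4: 1 transaction

Answer: 4,2,2,1; total 9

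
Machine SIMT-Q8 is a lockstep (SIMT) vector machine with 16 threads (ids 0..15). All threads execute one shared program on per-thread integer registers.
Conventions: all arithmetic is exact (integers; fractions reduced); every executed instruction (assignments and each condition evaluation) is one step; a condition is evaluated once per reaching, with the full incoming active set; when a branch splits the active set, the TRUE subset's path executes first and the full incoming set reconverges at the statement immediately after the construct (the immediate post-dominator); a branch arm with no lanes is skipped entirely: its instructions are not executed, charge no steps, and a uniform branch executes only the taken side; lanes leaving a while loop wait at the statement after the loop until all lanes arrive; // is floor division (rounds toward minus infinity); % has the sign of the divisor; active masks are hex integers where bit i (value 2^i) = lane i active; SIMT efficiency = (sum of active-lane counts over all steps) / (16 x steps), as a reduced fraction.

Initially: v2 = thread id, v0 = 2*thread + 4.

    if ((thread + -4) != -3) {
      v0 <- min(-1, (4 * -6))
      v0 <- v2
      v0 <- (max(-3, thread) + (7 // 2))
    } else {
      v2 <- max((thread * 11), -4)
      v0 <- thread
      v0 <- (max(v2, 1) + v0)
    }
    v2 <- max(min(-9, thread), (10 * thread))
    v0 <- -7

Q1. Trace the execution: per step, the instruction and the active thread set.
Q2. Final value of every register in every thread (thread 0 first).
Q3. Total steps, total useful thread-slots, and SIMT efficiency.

step 0: eval ((thread + -4) != -3)   0xffff
step 1: v0 <- min(-1, (4 * -6))      0xfffd
step 2: v0 <- v2                     0xfffd
step 3: v0 <- (max(-3, thread) + (7 // 2)) 0xfffd
step 4: v2 <- max((thread * 11), -4) 0x0002
step 5: v0 <- thread                 0x0002
step 6: v0 <- (max(v2, 1) + v0)      0x0002
step 7: v2 <- max(min(-9, thread), (10 * thread)) 0xffff
step 8: v0 <- -7                     0xffff

Answer: 9 steps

v2: 0,10,20,30,40,50,60,70,80,90,100,110,120,130,140,150
v0: -7,-7,-7,-7,-7,-7,-7,-7,-7,-7,-7,-7,-7,-7,-7,-7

steps = 9; useful = 96; efficiency = 96/144 = 2/3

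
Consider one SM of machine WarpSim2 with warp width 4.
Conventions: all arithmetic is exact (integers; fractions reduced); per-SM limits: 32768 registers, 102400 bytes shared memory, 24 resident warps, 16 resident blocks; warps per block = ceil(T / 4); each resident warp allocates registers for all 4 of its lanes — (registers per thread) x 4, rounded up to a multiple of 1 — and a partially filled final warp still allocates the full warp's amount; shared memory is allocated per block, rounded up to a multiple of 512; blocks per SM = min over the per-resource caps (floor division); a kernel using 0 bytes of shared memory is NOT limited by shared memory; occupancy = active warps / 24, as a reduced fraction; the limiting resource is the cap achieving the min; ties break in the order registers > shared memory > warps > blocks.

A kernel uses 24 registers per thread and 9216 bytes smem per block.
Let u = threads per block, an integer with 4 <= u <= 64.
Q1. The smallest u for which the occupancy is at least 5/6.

Answer: u = 5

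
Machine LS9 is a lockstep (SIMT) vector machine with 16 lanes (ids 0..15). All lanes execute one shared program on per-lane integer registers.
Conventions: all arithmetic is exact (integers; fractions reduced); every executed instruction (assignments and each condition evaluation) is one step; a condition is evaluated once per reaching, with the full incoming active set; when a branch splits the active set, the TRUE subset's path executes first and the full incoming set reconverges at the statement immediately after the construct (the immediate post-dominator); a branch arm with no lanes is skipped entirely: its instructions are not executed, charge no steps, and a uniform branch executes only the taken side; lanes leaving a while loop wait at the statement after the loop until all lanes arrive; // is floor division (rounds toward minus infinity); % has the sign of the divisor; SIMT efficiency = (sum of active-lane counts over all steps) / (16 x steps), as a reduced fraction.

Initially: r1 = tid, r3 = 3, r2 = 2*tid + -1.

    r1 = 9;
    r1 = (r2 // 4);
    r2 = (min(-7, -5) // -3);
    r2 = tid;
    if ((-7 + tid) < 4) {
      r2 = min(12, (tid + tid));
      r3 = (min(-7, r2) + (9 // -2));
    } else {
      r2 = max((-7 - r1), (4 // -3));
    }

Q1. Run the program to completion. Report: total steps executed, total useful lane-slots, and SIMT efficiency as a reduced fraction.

Answer: 8 steps, 107 useful, 107/128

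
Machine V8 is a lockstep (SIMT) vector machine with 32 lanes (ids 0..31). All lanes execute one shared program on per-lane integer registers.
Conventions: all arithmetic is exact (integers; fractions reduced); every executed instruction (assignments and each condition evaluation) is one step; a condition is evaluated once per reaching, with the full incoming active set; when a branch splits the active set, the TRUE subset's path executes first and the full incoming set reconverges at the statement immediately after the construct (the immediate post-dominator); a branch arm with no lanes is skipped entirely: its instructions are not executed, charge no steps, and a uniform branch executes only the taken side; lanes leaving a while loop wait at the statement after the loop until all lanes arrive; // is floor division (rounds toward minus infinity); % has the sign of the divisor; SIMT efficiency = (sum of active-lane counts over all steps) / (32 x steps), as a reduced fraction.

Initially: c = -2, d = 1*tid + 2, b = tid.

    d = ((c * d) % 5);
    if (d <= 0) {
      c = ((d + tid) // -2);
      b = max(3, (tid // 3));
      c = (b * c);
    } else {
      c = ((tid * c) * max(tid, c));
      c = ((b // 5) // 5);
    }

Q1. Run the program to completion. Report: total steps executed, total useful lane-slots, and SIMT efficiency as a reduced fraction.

Answer: 7 steps, 134 useful, 67/112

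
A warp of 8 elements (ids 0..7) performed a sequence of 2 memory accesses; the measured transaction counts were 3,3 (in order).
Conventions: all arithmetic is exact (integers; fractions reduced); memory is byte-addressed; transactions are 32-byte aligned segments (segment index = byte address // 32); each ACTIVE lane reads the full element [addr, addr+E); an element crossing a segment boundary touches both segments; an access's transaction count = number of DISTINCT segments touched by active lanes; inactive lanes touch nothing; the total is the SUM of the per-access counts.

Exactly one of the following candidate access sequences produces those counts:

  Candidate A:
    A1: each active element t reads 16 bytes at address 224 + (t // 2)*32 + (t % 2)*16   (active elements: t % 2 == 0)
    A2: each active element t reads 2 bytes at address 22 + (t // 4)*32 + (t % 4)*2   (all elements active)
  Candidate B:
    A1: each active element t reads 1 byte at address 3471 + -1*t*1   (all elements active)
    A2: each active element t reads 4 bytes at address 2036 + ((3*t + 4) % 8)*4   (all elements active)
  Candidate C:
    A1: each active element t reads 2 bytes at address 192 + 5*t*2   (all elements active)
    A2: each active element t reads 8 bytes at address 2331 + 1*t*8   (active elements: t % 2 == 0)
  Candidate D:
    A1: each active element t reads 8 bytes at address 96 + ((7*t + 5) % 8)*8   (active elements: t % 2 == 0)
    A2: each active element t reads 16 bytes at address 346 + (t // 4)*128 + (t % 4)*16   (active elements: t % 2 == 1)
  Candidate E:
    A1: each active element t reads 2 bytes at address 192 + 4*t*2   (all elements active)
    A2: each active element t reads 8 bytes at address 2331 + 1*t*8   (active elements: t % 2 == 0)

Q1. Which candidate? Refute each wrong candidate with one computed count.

A: A1 gives 4 transactions, not 3
B: A1 gives 1 transaction, not 3
D: A1 gives 2 transactions, not 3
E: A1 gives 2 transactions, not 3
C: all counts match (3,3)

Answer: C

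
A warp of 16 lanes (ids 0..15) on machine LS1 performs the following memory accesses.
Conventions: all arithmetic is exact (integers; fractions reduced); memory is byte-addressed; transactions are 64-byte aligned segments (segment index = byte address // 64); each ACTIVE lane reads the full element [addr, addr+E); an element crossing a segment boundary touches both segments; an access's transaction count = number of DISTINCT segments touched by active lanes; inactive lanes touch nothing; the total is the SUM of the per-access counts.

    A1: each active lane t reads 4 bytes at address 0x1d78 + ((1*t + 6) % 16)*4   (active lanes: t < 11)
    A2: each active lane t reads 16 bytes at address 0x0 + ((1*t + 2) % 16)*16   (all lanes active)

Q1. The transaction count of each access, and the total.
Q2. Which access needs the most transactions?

A1: 2 transactions
A2: 4 transactions

Answer: 2,4; total 6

Answer: A2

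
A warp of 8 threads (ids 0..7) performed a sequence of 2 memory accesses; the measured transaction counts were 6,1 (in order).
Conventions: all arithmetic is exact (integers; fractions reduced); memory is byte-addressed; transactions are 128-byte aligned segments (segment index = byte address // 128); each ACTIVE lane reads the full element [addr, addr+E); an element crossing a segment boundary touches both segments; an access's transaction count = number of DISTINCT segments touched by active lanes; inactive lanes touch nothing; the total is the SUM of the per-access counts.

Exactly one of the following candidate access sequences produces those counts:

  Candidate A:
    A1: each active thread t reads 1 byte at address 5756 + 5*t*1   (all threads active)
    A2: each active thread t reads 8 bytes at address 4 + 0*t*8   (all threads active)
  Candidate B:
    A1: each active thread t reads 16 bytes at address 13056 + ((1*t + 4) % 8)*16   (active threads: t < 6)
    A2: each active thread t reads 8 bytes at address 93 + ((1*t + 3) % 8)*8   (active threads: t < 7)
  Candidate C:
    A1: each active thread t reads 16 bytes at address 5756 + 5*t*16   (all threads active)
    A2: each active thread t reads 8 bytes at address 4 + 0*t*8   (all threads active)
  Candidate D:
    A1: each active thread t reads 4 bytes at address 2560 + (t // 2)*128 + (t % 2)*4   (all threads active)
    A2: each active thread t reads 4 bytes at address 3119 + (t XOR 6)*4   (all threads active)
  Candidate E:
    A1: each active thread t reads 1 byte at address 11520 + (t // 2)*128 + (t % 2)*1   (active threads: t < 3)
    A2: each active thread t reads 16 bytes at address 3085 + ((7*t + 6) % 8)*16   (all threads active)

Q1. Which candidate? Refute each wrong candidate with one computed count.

A: A1 gives 2 transactions, not 6
B: A1 gives 1 transaction, not 6
D: A1 gives 4 transactions, not 6
E: A1 gives 2 transactions, not 6
C: all counts match (6,1)

Answer: C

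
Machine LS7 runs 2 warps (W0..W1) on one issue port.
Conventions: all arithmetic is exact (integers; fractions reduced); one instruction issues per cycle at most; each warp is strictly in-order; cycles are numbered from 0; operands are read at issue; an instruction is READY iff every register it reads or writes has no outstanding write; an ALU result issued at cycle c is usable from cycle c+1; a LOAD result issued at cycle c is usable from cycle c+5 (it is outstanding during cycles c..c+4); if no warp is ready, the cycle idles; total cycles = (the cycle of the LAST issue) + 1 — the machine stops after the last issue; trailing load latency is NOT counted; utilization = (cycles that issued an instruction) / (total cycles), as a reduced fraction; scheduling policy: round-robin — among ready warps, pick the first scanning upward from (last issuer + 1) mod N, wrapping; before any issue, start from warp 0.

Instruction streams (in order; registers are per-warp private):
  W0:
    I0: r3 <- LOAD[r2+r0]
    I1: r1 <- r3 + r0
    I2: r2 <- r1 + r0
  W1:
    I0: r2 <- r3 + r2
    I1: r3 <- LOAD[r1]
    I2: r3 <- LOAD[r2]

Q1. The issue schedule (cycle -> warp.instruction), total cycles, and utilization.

cycle 0: W0.I0
cycle 1: W1.I0
cycle 2: W1.I1
cycle 3: idle
cycle 4: idle
cycle 5: W0.I1
cycle 6: W0.I2
cycle 7: W1.I2

Answer: 8 cycles, utilization 3/4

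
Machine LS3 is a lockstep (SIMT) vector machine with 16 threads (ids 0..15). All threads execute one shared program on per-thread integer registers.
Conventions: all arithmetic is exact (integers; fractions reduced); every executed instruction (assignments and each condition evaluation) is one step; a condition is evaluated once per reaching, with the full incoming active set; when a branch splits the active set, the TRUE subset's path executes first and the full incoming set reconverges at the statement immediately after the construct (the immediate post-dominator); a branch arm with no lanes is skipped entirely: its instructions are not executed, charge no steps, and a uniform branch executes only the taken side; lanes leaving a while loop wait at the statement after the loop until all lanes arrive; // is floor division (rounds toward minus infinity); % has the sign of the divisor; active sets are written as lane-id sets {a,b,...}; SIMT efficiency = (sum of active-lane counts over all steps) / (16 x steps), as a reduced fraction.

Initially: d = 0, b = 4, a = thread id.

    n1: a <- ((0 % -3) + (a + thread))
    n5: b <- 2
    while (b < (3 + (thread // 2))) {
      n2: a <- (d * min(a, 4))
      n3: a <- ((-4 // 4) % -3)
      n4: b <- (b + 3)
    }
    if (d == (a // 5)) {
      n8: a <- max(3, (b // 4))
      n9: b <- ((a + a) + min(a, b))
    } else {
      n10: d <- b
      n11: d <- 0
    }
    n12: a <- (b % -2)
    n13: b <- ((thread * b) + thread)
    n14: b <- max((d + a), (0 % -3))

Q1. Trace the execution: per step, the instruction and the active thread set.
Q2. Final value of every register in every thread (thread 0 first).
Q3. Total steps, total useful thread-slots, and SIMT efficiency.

step 0: a <- ((0 % -3) + (a + thread)) {0,1,2,3,4,5,6,7,8,9,10,11,12,13,14,15}
step 1: b <- 2                       {0,1,2,3,4,5,6,7,8,9,10,11,12,13,14,15}
step 2: eval (b < (3 + (thread // 2))) {0,1,2,3,4,5,6,7,8,9,10,11,12,13,14,15}
step 3: a <- (d * min(a, 4))         {0,1,2,3,4,5,6,7,8,9,10,11,12,13,14,15}
step 4: a <- ((-4 // 4) % -3)        {0,1,2,3,4,5,6,7,8,9,10,11,12,13,14,15}
step 5: b <- (b + 3)                 {0,1,2,3,4,5,6,7,8,9,10,11,12,13,14,15}
step 6: eval (b < (3 + (thread // 2))) {0,1,2,3,4,5,6,7,8,9,10,11,12,13,14,15}
step 7: a <- (d * min(a, 4))         {6,7,8,9,10,11,12,13,14,15}
step 8: a <- ((-4 // 4) % -3)        {6,7,8,9,10,11,12,13,14,15}
step 9: b <- (b + 3)                 {6,7,8,9,10,11,12,13,14,15}
step 10: eval (b < (3 + (thread // 2))) {6,7,8,9,10,11,12,13,14,15}
step 11: a <- (d * min(a, 4))         {12,13,14,15}
step 12: a <- ((-4 // 4) % -3)        {12,13,14,15}
step 13: b <- (b + 3)                 {12,13,14,15}
step 14: eval (b < (3 + (thread // 2))) {12,13,14,15}
step 15: eval (d == (a // 5))         {0,1,2,3,4,5,6,7,8,9,10,11,12,13,14,15}
step 16: d <- b                       {0,1,2,3,4,5,6,7,8,9,10,11,12,13,14,15}
step 17: d <- 0                       {0,1,2,3,4,5,6,7,8,9,10,11,12,13,14,15}
step 18: a <- (b % -2)                {0,1,2,3,4,5,6,7,8,9,10,11,12,13,14,15}
step 19: b <- ((thread * b) + thread) {0,1,2,3,4,5,6,7,8,9,10,11,12,13,14,15}
step 20: b <- max((d + a), (0 % -3))  {0,1,2,3,4,5,6,7,8,9,10,11,12,13,14,15}

Answer: 21 steps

d: 0,0,0,0,0,0,0,0,0,0,0,0,0,0,0,0
b: 0,0,0,0,0,0,0,0,0,0,0,0,0,0,0,0
a: -1,-1,-1,-1,-1,-1,0,0,0,0,0,0,-1,-1,-1,-1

steps = 21; useful = 264; efficiency = 264/336 = 11/14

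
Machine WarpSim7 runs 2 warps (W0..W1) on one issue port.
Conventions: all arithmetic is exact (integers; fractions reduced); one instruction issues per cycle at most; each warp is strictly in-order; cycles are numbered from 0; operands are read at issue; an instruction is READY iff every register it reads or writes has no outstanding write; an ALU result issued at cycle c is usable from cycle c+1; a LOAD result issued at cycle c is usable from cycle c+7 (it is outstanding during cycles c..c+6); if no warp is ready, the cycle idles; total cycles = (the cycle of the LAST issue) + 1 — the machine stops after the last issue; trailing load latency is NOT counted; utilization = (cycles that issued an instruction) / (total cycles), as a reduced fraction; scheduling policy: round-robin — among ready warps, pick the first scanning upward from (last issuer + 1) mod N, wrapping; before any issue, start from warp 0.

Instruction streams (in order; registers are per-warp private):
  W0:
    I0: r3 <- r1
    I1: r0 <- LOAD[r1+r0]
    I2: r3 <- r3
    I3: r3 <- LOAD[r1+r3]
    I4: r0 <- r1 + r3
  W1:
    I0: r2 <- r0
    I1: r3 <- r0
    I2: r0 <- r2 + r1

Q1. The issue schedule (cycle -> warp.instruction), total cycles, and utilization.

cycle 0: W0.I0
cycle 1: W1.I0
cycle 2: W0.I1
cycle 3: W1.I1
cycle 4: W0.I2
cycle 5: W1.I2
cycle 6: W0.I3
cycle 7: idle
cycle 8: idle
cycle 9: idle
cycle 10: idle
cycle 11: idle
cycle 12: idle
cycle 13: W0.I4

Answer: 14 cycles, utilization 4/7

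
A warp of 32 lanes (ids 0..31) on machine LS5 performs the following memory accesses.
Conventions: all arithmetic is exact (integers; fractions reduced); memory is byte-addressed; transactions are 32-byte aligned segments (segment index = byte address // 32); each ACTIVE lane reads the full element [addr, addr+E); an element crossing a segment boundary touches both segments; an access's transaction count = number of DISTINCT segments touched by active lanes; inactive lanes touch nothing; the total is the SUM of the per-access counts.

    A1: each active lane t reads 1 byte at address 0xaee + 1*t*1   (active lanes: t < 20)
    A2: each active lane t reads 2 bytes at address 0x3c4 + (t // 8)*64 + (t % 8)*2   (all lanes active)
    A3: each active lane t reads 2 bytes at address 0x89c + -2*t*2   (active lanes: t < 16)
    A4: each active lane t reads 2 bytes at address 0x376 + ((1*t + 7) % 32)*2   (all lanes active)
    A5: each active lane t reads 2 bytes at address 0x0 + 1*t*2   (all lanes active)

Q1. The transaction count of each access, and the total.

A1: 2 transactions
A2: 4 transactions
A3: 2 transactions
A4: 3 transactions
A5: 2 transactions

Answer: 2,4,2,3,2; total 13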